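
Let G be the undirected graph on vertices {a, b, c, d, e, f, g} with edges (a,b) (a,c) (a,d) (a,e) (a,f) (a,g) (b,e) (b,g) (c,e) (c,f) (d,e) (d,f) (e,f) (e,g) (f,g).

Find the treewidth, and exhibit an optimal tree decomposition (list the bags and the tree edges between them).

The largest bag has 4 vertices, giving width 3; this decomposition certifies tw(G) ≤ 3. On the other hand G contains the 4-clique {a, d, e, f}. A clique must lie in a single bag of any decomposition, so no decomposition can have width below 3. Hence tw(G) = 3 exactly.

Treewidth 3.
One optimal decomposition is:
Bags: B1 = {a, e, f, g}  B2 = {a, d, e, f}  B3 = {a, b, e, g}  B4 = {a, c, e, f}
Tree: B1–B2, B1–B3, B1–B4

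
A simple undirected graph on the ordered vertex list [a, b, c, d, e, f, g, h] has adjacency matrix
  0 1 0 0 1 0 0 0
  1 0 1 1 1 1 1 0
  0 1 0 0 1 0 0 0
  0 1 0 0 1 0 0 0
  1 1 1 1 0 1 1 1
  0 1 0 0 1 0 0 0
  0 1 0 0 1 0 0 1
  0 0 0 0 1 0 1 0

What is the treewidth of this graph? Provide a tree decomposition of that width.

Treewidth 2.
Bags: B1 = {b, c, e}  B2 = {b, e, g}  B3 = {e, g, h}  B4 = {b, e, f}  B5 = {a, b, e}  B6 = {b, d, e}
Tree: B1–B2, B2–B3, B2–B4, B4–B5, B4–B6

The largest bag has 3 vertices, giving width 2; this decomposition certifies tw(G) ≤ 2. Conversely, {e, g, h} is a clique of size 3, and the vertices of any clique must share a bag in every tree decomposition; so some bag has ≥ 3 vertices and tw(G) ≥ 2. Therefore the treewidth is 2.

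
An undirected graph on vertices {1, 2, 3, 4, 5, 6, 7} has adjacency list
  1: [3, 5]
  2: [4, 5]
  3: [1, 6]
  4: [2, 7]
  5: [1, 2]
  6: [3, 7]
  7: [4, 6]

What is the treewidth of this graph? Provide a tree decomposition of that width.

Treewidth 2.
One such decomposition:
Bags: B1 = {2, 4, 5}  B2 = {1, 4, 5}  B3 = {1, 3, 4}  B4 = {3, 4, 6}  B5 = {4, 6, 7}
Tree: B1–B2, B2–B3, B3–B4, B4–B5

Each bag holds 3 vertices, so the decomposition has width 2, which upper-bounds the treewidth. Since 4–2–5–1–3–6–7–4 is a cycle in G, G is not acyclic. Forests are exactly the graphs of treewidth ≤ 1, so tw(G) ≥ 2. Therefore the treewidth is 2.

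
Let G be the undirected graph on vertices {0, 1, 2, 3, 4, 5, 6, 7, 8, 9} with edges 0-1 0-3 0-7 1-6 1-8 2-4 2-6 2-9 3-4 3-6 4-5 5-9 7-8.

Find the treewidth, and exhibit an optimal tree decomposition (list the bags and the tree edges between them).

Treewidth 2.
One such decomposition:
Bags: B1 = {2, 5, 9}  B2 = {2, 4, 5}  B3 = {2, 4, 6}  B4 = {3, 4, 6}  B5 = {1, 3, 6}  B6 = {0, 1, 3}  B7 = {0, 1, 8}  B8 = {0, 7, 8}
Tree: B1–B2, B2–B3, B3–B4, B4–B5, B5–B6, B6–B7, B7–B8

The largest bag has 3 vertices, giving width 2; this decomposition certifies tw(G) ≤ 2. The edges 9–5–4–2–9 form a cycle, so G is not a tree and its treewidth is at least 2. Hence tw(G) = 2 exactly.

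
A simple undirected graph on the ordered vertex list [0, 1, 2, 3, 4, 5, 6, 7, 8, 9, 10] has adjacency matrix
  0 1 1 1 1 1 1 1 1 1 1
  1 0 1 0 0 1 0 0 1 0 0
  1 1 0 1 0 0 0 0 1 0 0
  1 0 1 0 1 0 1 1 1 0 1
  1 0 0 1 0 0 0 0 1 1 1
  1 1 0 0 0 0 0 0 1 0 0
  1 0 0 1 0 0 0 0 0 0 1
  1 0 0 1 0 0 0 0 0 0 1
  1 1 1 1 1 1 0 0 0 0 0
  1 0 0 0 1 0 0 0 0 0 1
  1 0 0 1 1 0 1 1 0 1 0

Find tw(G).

A width-3 tree decomposition is:
Bags: B1 = {0, 3, 4, 8}  B2 = {0, 2, 3, 8}  B3 = {0, 3, 4, 10}  B4 = {0, 1, 2, 8}  B5 = {0, 3, 6, 10}  B6 = {0, 1, 5, 8}  B7 = {0, 3, 7, 10}  B8 = {0, 4, 9, 10}
Tree: B1–B2, B1–B3, B2–B4, B3–B5, B4–B6, B3–B7, B3–B8
The largest bag has 4 vertices, giving width 3; this decomposition certifies tw(G) ≤ 3. For the lower bound, the 4 vertices {0, 1, 2, 8} are pairwise adjacent, and any tree decomposition puts a clique entirely inside one bag — forcing width ≥ 3. Hence tw(G) = 3 exactly.

3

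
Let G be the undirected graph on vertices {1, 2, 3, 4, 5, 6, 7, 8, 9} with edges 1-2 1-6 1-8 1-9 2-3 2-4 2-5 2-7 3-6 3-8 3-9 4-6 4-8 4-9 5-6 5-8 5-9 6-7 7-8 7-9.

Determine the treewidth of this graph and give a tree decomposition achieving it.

Treewidth 4.
One optimal decomposition is:
Bags: B1 = {2, 5, 6, 8, 9}  B2 = {2, 4, 6, 8, 9}  B3 = {2, 6, 7, 8, 9}  B4 = {2, 3, 6, 8, 9}  B5 = {1, 2, 6, 8, 9}
Tree: B1–B2, B2–B3, B3–B4, B4–B5

Every bag has size at most 5, so the width is 5 − 1 = 4 and tw(G) ≤ 4. For the lower bound: the 5 vertex sets {5,6}, {2,4}, {7,8}, {9}, {3} are disjoint, each induces a connected subgraph, and every pair is joined by at least one edge of G. Contracting each set to a single vertex therefore yields K_{5} as a minor, and since treewidth is minor-monotone, tw(G) ≥ tw(K_{5}) = 4. Hence tw(G) = 4 exactly.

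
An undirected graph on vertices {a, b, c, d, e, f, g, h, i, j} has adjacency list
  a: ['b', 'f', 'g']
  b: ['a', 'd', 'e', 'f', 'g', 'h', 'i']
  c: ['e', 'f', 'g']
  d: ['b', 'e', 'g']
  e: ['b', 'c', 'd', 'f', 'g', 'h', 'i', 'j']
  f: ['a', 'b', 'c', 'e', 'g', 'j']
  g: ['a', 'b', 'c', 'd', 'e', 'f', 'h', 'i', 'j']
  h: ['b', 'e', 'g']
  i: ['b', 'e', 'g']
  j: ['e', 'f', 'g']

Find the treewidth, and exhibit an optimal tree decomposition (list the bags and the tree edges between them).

The largest bag has 4 vertices, giving width 3; this decomposition certifies tw(G) ≤ 3. On the other hand G contains the 4-clique {e, f, g, j}. A clique must lie in a single bag of any decomposition, so no decomposition can have width below 3. Combining the bounds, tw(G) = 3.

Treewidth 3.
Bags: B1 = {c, e, f, g}  B2 = {b, e, f, g}  B3 = {a, b, f, g}  B4 = {b, e, g, h}  B5 = {b, d, e, g}  B6 = {e, f, g, j}  B7 = {b, e, g, i}
Tree: B1–B2, B2–B3, B2–B4, B4–B5, B2–B6, B5–B7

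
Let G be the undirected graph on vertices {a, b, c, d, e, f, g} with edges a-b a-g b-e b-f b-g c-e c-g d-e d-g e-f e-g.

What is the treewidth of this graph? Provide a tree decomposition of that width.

Treewidth 2.
One optimal decomposition is:
Bags: B1 = {b, e, g}  B2 = {d, e, g}  B3 = {c, e, g}  B4 = {b, e, f}  B5 = {a, b, g}
Tree: B1–B2, B2–B3, B1–B4, B1–B5

Every bag has size at most 3, so the width is 3 − 1 = 2 and tw(G) ≤ 2. Conversely, {d, e, g} is a clique of size 3, and the vertices of any clique must share a bag in every tree decomposition; so some bag has ≥ 3 vertices and tw(G) ≥ 2. The upper and lower bounds meet at 2, so that is the treewidth.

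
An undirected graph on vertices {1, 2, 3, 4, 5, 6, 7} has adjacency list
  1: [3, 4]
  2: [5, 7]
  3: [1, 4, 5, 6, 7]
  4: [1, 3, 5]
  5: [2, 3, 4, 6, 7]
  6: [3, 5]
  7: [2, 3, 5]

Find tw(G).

A width-2 tree decomposition is:
Bags: B1 = {3, 5, 6}  B2 = {3, 4, 5}  B3 = {3, 5, 7}  B4 = {1, 3, 4}  B5 = {2, 5, 7}
Tree: B1–B2, B1–B3, B2–B4, B3–B5
The largest bag has 3 vertices, giving width 2; this decomposition certifies tw(G) ≤ 2. Conversely, {2, 5, 7} is a clique of size 3, and the vertices of any clique must share a bag in every tree decomposition; so some bag has ≥ 3 vertices and tw(G) ≥ 2. Combining the bounds, tw(G) = 2.

2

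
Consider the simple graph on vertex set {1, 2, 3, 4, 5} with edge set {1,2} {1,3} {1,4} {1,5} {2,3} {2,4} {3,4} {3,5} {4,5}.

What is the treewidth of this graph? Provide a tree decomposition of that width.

Treewidth 3.
One optimal decomposition is:
Bags: B1 = {1, 3, 4, 5}  B2 = {1, 2, 3, 4}
Tree: B1–B2

The largest bag has 4 vertices, giving width 3; this decomposition certifies tw(G) ≤ 3. Conversely, {1, 2, 3, 4} is a clique of size 4, and the vertices of any clique must share a bag in every tree decomposition; so some bag has ≥ 4 vertices and tw(G) ≥ 3. Therefore the treewidth is 3.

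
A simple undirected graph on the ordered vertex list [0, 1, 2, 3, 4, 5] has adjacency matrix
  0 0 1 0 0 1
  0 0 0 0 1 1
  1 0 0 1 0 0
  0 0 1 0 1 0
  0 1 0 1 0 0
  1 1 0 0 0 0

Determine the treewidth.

A width-2 tree decomposition is:
Bags: B1 = {1, 3, 4}  B2 = {1, 2, 3}  B3 = {0, 1, 2}  B4 = {0, 1, 5}
Tree: B1–B2, B2–B3, B3–B4
Each bag holds 3 vertices, so the decomposition has width 2, which upper-bounds the treewidth. The edges 1–4–3–2–0–5–1 form a cycle, so G is not a tree and its treewidth is at least 2. The upper and lower bounds meet at 2, so that is the treewidth.

2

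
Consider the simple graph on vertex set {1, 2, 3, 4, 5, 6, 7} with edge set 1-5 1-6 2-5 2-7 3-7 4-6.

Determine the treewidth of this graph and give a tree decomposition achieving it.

Each bag holds 2 vertices, so the decomposition has width 1, which upper-bounds the treewidth. Any graph with an edge has treewidth ≥ 1, and G has the edge 4–6. Therefore the treewidth is 1.

Treewidth 1.
One optimal decomposition is:
Bags: B1 = {4, 6}  B2 = {1, 6}  B3 = {1, 5}  B4 = {2, 5}  B5 = {2, 7}  B6 = {3, 7}
Tree: B1–B2, B2–B3, B3–B4, B4–B5, B5–B6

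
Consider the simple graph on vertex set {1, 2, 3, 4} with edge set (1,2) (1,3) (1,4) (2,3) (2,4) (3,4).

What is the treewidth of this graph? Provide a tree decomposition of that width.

With just one bag of size 4, the width is 4 − 1 = 3, so tw(G) ≤ 3. For the lower bound, the 4 vertices {1, 2, 3, 4} are pairwise adjacent, and any tree decomposition puts a clique entirely inside one bag — forcing width ≥ 3. Hence tw(G) = 3 exactly.

Treewidth 3.
Bags: B1 = {1, 2, 3, 4}
Tree: (single bag)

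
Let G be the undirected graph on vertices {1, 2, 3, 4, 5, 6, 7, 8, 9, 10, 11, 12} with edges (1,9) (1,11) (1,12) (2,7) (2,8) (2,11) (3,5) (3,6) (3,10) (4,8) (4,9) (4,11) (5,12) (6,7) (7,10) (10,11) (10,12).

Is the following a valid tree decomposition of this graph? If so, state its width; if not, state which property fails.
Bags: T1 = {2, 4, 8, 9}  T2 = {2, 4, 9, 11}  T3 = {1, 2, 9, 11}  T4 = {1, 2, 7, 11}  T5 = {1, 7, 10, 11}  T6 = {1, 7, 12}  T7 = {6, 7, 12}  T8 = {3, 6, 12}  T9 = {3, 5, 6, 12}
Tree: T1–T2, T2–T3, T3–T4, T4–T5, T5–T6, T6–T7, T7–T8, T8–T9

No — edge (10,12) lies in no bag.

A tree decomposition must satisfy three properties: every vertex lies in some bag; for every edge, both endpoints lie together in some bag; and for every vertex, the bags containing it form a connected subtree. Here edge (10,12) lies in no bag, so the decomposition is invalid.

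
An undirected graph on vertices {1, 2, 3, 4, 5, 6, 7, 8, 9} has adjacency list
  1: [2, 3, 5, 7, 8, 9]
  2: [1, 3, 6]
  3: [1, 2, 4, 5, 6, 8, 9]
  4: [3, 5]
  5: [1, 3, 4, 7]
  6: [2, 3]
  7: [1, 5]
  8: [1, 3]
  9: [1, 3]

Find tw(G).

A width-2 tree decomposition is:
Bags: B1 = {1, 3, 8}  B2 = {1, 2, 3}  B3 = {1, 3, 9}  B4 = {2, 3, 6}  B5 = {1, 3, 5}  B6 = {3, 4, 5}  B7 = {1, 5, 7}
Tree: B1–B2, B1–B3, B2–B4, B3–B5, B5–B6, B5–B7
Every bag has size at most 3, so the width is 3 − 1 = 2 and tw(G) ≤ 2. On the other hand G contains the 3-clique {1, 3, 8}. A clique must lie in a single bag of any decomposition, so no decomposition can have width below 2. Combining the bounds, tw(G) = 2.

2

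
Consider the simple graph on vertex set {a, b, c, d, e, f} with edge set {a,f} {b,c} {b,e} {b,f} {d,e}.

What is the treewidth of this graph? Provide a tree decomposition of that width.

Treewidth 1.
One optimal decomposition is:
Bags: B1 = {b, e}  B2 = {d, e}  B3 = {b, f}  B4 = {b, c}  B5 = {a, f}
Tree: B1–B2, B1–B3, B3–B4, B3–B5

Each bag holds 2 vertices, so the decomposition has width 1, which upper-bounds the treewidth. Since G has at least one edge (e.g. b–e), it is not an edgeless graph, so tw(G) ≥ 1. The upper and lower bounds meet at 1, so that is the treewidth.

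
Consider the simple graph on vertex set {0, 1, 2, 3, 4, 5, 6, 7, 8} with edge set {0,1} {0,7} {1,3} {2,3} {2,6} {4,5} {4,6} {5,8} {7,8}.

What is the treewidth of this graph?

2

A width-2 tree decomposition is:
Bags: B1 = {5, 7, 8}  B2 = {4, 5, 7}  B3 = {4, 6, 7}  B4 = {2, 6, 7}  B5 = {2, 3, 7}  B6 = {1, 3, 7}  B7 = {0, 1, 7}
Tree: B1–B2, B2–B3, B3–B4, B4–B5, B5–B6, B6–B7
Every bag has size at most 3, so the width is 3 − 1 = 2 and tw(G) ≤ 2. The edges 7–8–5–4–6–2–3–1–0–7 form a cycle, so G is not a tree and its treewidth is at least 2. Combining the bounds, tw(G) = 2.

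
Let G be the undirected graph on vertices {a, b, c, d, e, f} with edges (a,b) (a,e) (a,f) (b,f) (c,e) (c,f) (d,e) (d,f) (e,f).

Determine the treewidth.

A width-2 tree decomposition is:
Bags: B1 = {a, e, f}  B2 = {d, e, f}  B3 = {a, b, f}  B4 = {c, e, f}
Tree: B1–B2, B1–B3, B1–B4
Each bag holds 3 vertices, so the decomposition has width 2, which upper-bounds the treewidth. Conversely, {d, e, f} is a clique of size 3, and the vertices of any clique must share a bag in every tree decomposition; so some bag has ≥ 3 vertices and tw(G) ≥ 2. Therefore the treewidth is 2.

2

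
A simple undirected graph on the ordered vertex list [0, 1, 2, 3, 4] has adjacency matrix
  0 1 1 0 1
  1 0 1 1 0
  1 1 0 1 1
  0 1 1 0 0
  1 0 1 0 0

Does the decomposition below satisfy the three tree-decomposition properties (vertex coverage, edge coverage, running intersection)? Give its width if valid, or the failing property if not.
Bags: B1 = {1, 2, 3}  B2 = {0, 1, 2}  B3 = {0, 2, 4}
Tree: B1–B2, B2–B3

Vertex coverage: the bags together contain {0, 1, 2, 3, 4}, the full vertex set. Edge coverage: each edge of G has both endpoints in at least one bag. Running intersection: for every vertex, the bags containing it form a connected subtree. All three properties hold, so this is a valid tree decomposition of width max|bag| − 1 = 2, and hence tw(G) ≤ 2.

Yes; width 2.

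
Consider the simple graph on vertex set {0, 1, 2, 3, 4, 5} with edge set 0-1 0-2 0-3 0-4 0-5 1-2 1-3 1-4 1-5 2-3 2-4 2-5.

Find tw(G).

3

A width-3 tree decomposition is:
Bags: B1 = {0, 1, 2, 4}  B2 = {0, 1, 2, 3}  B3 = {0, 1, 2, 5}
Tree: B1–B2, B1–B3
The largest bag has 4 vertices, giving width 3; this decomposition certifies tw(G) ≤ 3. Conversely, {0, 1, 2, 3} is a clique of size 4, and the vertices of any clique must share a bag in every tree decomposition; so some bag has ≥ 4 vertices and tw(G) ≥ 3. The upper and lower bounds meet at 3, so that is the treewidth.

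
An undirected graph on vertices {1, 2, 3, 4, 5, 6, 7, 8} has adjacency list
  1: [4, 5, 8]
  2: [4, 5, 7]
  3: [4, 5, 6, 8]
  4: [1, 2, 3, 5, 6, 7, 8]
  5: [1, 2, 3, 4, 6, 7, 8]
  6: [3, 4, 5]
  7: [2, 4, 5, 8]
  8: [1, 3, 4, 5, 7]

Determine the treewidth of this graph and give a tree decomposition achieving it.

Treewidth 3.
One optimal decomposition is:
Bags: B1 = {3, 4, 5, 8}  B2 = {4, 5, 7, 8}  B3 = {3, 4, 5, 6}  B4 = {1, 4, 5, 8}  B5 = {2, 4, 5, 7}
Tree: B1–B2, B1–B3, B2–B4, B2–B5

Every bag has size at most 4, so the width is 4 − 1 = 3 and tw(G) ≤ 3. For the lower bound, the 4 vertices {1, 4, 5, 8} are pairwise adjacent, and any tree decomposition puts a clique entirely inside one bag — forcing width ≥ 3. Combining the bounds, tw(G) = 3.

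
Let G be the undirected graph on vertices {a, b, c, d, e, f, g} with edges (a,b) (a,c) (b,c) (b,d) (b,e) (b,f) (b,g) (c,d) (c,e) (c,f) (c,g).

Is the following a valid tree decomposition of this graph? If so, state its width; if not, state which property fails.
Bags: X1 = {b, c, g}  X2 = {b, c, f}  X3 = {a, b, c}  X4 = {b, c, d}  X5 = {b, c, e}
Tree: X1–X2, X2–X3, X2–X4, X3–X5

Every vertex of G appears in some bag (union = {a, b, c, d, e, f, g}); every edge is covered by a bag; and for each vertex v the set of bags containing v is connected in the bag tree. The decomposition is therefore valid. The largest bag has 3 vertices, so the width is 2.

Yes; width 2.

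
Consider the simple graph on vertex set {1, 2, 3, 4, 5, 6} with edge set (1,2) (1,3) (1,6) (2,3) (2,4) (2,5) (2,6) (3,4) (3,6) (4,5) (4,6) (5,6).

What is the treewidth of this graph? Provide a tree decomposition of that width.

Treewidth 3.
Bags: B1 = {2, 3, 4, 6}  B2 = {1, 2, 3, 6}  B3 = {2, 4, 5, 6}
Tree: B1–B2, B1–B3

Every bag has size at most 4, so the width is 4 − 1 = 3 and tw(G) ≤ 3. On the other hand G contains the 4-clique {1, 2, 3, 6}. A clique must lie in a single bag of any decomposition, so no decomposition can have width below 3. Therefore the treewidth is 3.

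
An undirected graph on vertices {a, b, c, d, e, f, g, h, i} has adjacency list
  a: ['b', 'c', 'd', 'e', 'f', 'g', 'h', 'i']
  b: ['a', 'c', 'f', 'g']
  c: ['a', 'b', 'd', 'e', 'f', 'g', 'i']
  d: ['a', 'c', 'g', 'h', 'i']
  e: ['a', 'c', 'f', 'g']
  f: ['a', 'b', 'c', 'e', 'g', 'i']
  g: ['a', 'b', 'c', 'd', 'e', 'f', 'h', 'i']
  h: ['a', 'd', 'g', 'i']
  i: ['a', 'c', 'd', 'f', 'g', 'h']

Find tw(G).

A width-4 tree decomposition is:
Bags: B1 = {a, c, d, g, i}  B2 = {a, c, f, g, i}  B3 = {a, c, e, f, g}  B4 = {a, b, c, f, g}  B5 = {a, d, g, h, i}
Tree: B1–B2, B2–B3, B3–B4, B1–B5
Every bag has size at most 5, so the width is 5 − 1 = 4 and tw(G) ≤ 4. For the lower bound, the 5 vertices {a, d, g, h, i} are pairwise adjacent, and any tree decomposition puts a clique entirely inside one bag — forcing width ≥ 4. The upper and lower bounds meet at 4, so that is the treewidth.

4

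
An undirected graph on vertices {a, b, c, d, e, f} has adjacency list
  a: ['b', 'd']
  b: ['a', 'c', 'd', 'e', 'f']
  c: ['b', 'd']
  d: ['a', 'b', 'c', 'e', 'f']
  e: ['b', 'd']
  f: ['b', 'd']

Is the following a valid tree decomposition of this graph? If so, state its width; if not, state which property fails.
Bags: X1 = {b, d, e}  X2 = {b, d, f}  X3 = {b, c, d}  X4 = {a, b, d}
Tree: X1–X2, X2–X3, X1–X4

Yes; width 2.

Checking the three conditions: (i) the bags cover all of {a, b, c, d, e, f}; (ii) for each edge, some bag contains both endpoints; (iii) the bags containing any fixed vertex form a subtree. All hold, so the decomposition is valid with width 3 − 1 = 2.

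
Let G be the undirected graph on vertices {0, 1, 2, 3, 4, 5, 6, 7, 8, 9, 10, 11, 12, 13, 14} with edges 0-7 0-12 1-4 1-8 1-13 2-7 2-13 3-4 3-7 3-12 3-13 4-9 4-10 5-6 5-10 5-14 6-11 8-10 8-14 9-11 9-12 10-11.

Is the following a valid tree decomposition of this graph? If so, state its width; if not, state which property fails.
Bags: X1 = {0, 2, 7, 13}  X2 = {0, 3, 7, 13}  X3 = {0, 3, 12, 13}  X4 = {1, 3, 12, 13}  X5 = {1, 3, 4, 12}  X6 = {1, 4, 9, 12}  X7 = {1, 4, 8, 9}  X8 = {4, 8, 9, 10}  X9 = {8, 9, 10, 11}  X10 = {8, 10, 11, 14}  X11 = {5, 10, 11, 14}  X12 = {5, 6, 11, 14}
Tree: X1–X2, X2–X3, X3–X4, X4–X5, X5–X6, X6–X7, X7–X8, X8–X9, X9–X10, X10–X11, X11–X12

Checking the three conditions: (i) the bags cover all of {0, 1, 2, 3, 4, 5, 6, 7, 8, 9, 10, 11, 12, 13, 14}; (ii) for each edge, some bag contains both endpoints; (iii) the bags containing any fixed vertex form a subtree. All hold, so the decomposition is valid with width 4 − 1 = 3.

Yes; width 3.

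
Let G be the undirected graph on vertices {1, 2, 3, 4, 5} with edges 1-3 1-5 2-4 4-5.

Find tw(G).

A width-1 tree decomposition is:
Bags: B1 = {2, 4}  B2 = {4, 5}  B3 = {1, 5}  B4 = {1, 3}
Tree: B1–B2, B2–B3, B3–B4
Each bag holds 2 vertices, so the decomposition has width 1, which upper-bounds the treewidth. Any graph with an edge has treewidth ≥ 1, and G has the edge 2–4. Hence tw(G) = 1 exactly.

1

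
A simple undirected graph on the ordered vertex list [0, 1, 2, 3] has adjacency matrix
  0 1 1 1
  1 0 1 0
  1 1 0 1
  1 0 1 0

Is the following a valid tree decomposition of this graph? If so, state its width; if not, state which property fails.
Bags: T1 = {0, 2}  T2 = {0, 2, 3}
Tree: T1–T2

No — vertex 1 appears in no bag.

A tree decomposition must satisfy three properties: every vertex lies in some bag; for every edge, both endpoints lie together in some bag; and for every vertex, the bags containing it form a connected subtree. Here vertex 1 appears in no bag, so the decomposition is invalid.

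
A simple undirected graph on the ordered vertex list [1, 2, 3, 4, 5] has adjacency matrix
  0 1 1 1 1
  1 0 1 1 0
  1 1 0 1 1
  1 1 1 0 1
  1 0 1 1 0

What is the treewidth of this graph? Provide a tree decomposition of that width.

Treewidth 3.
One optimal decomposition is:
Bags: B1 = {1, 2, 3, 4}  B2 = {1, 3, 4, 5}
Tree: B1–B2

Every bag has size at most 4, so the width is 4 − 1 = 3 and tw(G) ≤ 3. On the other hand G contains the 4-clique {1, 2, 3, 4}. A clique must lie in a single bag of any decomposition, so no decomposition can have width below 3. Hence tw(G) = 3 exactly.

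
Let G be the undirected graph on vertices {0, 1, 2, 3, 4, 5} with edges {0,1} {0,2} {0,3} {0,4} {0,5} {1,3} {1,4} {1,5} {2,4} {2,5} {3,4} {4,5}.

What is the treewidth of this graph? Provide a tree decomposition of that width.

Every bag has size at most 4, so the width is 4 − 1 = 3 and tw(G) ≤ 3. For the lower bound, the 4 vertices {0, 1, 3, 4} are pairwise adjacent, and any tree decomposition puts a clique entirely inside one bag — forcing width ≥ 3. The upper and lower bounds meet at 3, so that is the treewidth.

Treewidth 3.
One such decomposition:
Bags: B1 = {0, 1, 4, 5}  B2 = {0, 2, 4, 5}  B3 = {0, 1, 3, 4}
Tree: B1–B2, B1–B3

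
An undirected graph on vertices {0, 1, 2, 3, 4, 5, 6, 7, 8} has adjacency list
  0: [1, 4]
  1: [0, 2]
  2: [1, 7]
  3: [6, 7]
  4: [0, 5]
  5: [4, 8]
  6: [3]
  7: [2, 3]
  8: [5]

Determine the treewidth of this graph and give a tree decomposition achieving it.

Every bag has size at most 2, so the width is 2 − 1 = 1 and tw(G) ≤ 1. Since G has at least one edge (e.g. 8–5), it is not an edgeless graph, so tw(G) ≥ 1. The upper and lower bounds meet at 1, so that is the treewidth.

Treewidth 1.
One optimal decomposition is:
Bags: B1 = {5, 8}  B2 = {4, 5}  B3 = {0, 4}  B4 = {0, 1}  B5 = {1, 2}  B6 = {2, 7}  B7 = {3, 7}  B8 = {3, 6}
Tree: B1–B2, B2–B3, B3–B4, B4–B5, B5–B6, B6–B7, B7–B8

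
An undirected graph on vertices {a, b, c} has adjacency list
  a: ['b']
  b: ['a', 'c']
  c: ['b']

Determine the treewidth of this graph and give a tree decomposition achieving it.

Every bag has size at most 2, so the width is 2 − 1 = 1 and tw(G) ≤ 1. Any graph with an edge has treewidth ≥ 1, and G has the edge c–b. Combining the bounds, tw(G) = 1.

Treewidth 1.
One optimal decomposition is:
Bags: B1 = {b, c}  B2 = {a, b}
Tree: B1–B2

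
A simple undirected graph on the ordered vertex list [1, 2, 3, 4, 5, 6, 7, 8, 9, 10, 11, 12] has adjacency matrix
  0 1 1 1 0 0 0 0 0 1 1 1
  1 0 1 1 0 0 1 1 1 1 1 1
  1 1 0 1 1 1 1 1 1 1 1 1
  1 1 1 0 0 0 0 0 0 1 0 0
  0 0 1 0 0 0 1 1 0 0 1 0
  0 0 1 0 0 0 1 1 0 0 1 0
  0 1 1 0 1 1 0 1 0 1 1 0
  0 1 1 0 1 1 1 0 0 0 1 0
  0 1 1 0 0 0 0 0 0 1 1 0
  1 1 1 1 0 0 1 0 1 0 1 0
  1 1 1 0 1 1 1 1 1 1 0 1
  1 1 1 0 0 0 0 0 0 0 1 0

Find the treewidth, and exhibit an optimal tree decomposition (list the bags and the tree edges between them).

The largest bag has 5 vertices, giving width 4; this decomposition certifies tw(G) ≤ 4. For the lower bound, the 5 vertices {2, 3, 7, 8, 11} are pairwise adjacent, and any tree decomposition puts a clique entirely inside one bag — forcing width ≥ 4. Hence tw(G) = 4 exactly.

Treewidth 4.
Bags: B1 = {1, 2, 3, 10, 11}  B2 = {2, 3, 7, 10, 11}  B3 = {2, 3, 7, 8, 11}  B4 = {1, 2, 3, 11, 12}  B5 = {2, 3, 9, 10, 11}  B6 = {3, 5, 7, 8, 11}  B7 = {3, 6, 7, 8, 11}  B8 = {1, 2, 3, 4, 10}
Tree: B1–B2, B2–B3, B1–B4, B2–B5, B3–B6, B3–B7, B1–B8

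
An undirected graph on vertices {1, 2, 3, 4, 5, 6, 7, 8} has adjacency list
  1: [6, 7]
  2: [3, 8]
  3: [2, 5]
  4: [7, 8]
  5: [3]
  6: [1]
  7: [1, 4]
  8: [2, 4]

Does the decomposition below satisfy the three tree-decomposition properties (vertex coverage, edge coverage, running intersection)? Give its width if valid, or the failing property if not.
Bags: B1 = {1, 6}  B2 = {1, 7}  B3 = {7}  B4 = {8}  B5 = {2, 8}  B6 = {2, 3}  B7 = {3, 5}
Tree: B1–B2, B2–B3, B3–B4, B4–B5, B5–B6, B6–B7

No — vertex 4 appears in no bag.

A tree decomposition must satisfy three properties: every vertex lies in some bag; for every edge, both endpoints lie together in some bag; and for every vertex, the bags containing it form a connected subtree. Here vertex 4 appears in no bag, so the decomposition is invalid.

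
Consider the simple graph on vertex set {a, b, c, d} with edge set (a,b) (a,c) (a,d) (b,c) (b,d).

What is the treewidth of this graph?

2

A width-2 tree decomposition is:
Bags: B1 = {a, b, c}  B2 = {a, b, d}
Tree: B1–B2
Every bag has size at most 3, so the width is 3 − 1 = 2 and tw(G) ≤ 2. On the other hand G contains the 3-clique {a, b, d}. A clique must lie in a single bag of any decomposition, so no decomposition can have width below 2. Hence tw(G) = 2 exactly.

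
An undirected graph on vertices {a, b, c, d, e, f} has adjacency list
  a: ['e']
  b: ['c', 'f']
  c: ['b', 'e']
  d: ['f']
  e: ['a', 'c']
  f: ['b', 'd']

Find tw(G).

1

A width-1 tree decomposition is:
Bags: B1 = {a, e}  B2 = {c, e}  B3 = {b, c}  B4 = {b, f}  B5 = {d, f}
Tree: B1–B2, B2–B3, B3–B4, B4–B5
The largest bag has 2 vertices, giving width 1; this decomposition certifies tw(G) ≤ 1. Any graph with an edge has treewidth ≥ 1, and G has the edge a–e. The upper and lower bounds meet at 1, so that is the treewidth.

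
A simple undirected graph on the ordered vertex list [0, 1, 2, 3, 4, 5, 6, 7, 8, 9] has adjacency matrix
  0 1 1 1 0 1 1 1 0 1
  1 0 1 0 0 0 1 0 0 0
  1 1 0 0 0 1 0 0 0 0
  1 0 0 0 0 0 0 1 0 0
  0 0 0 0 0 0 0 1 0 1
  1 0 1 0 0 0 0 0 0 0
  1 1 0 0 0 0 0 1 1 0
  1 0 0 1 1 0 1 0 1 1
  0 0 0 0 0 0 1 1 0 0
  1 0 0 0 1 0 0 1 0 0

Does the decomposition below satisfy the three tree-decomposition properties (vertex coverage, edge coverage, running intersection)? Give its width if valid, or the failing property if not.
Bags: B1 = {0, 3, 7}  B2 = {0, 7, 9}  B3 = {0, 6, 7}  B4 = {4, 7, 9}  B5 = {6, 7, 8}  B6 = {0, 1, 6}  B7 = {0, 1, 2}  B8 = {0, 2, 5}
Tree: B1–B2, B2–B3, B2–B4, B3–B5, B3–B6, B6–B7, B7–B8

Checking the three conditions: (i) the bags cover all of {0, 1, 2, 3, 4, 5, 6, 7, 8, 9}; (ii) for each edge, some bag contains both endpoints; (iii) the bags containing any fixed vertex form a subtree. All hold, so the decomposition is valid with width 3 − 1 = 2.

Yes; width 2.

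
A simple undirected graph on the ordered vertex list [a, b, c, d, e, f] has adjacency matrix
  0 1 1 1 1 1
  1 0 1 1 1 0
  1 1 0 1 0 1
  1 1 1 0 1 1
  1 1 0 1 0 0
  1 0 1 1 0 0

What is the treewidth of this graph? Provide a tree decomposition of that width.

Each bag holds 4 vertices, so the decomposition has width 3, which upper-bounds the treewidth. On the other hand G contains the 4-clique {a, b, d, e}. A clique must lie in a single bag of any decomposition, so no decomposition can have width below 3. Combining the bounds, tw(G) = 3.

Treewidth 3.
One such decomposition:
Bags: B1 = {a, b, c, d}  B2 = {a, b, d, e}  B3 = {a, c, d, f}
Tree: B1–B2, B1–B3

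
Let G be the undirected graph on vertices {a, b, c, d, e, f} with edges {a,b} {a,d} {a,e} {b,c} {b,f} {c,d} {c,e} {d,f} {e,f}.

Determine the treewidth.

3

A width-3 tree decomposition is:
Bags: B1 = {b, d, e, f}  B2 = {a, b, d, e}  B3 = {b, c, d, e}
Tree: B1–B2, B2–B3
The largest bag has 4 vertices, giving width 3; this decomposition certifies tw(G) ≤ 3. For the lower bound: the 4 vertex sets {b,f}, {a,d}, {e}, {c} are disjoint, each induces a connected subgraph, and every pair is joined by at least one edge of G. Contracting each set to a single vertex therefore yields K_{4} as a minor, and since treewidth is minor-monotone, tw(G) ≥ tw(K_{4}) = 3. Hence tw(G) = 3 exactly.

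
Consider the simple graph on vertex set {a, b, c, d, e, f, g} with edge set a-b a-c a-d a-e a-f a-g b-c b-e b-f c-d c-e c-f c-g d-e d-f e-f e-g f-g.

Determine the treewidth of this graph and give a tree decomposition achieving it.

Treewidth 4.
One such decomposition:
Bags: B1 = {a, c, d, e, f}  B2 = {a, b, c, e, f}  B3 = {a, c, e, f, g}
Tree: B1–B2, B1–B3

Every bag has size at most 5, so the width is 5 − 1 = 4 and tw(G) ≤ 4. On the other hand G contains the 5-clique {a, c, d, e, f}. A clique must lie in a single bag of any decomposition, so no decomposition can have width below 4. Therefore the treewidth is 4.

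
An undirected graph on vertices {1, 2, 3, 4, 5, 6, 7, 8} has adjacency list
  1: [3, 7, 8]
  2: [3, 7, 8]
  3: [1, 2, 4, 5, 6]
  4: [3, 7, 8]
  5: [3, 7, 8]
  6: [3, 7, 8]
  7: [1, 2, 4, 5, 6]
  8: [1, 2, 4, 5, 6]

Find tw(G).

3

A width-3 tree decomposition is:
Bags: B1 = {2, 3, 7, 8}  B2 = {3, 4, 7, 8}  B3 = {3, 6, 7, 8}  B4 = {1, 3, 7, 8}  B5 = {3, 5, 7, 8}
Tree: B1–B2, B2–B3, B3–B4, B4–B5
Each bag holds 4 vertices, so the decomposition has width 3, which upper-bounds the treewidth. For the lower bound: the 4 vertex sets {2,7}, {3,4}, {8}, {6} are disjoint, each induces a connected subgraph, and every pair is joined by at least one edge of G. Contracting each set to a single vertex therefore yields K_{4} as a minor, and since treewidth is minor-monotone, tw(G) ≥ tw(K_{4}) = 3. Therefore the treewidth is 3.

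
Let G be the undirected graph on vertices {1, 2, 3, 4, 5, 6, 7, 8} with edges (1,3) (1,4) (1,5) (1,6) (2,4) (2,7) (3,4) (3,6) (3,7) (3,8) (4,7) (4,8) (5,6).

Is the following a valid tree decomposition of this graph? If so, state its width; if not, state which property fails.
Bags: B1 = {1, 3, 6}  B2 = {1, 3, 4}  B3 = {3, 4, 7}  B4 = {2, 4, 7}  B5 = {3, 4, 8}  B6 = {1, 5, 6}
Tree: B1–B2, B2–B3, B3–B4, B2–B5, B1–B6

Checking the three conditions: (i) the bags cover all of {1, 2, 3, 4, 5, 6, 7, 8}; (ii) for each edge, some bag contains both endpoints; (iii) the bags containing any fixed vertex form a subtree. All hold, so the decomposition is valid with width 3 − 1 = 2.

Yes; width 2.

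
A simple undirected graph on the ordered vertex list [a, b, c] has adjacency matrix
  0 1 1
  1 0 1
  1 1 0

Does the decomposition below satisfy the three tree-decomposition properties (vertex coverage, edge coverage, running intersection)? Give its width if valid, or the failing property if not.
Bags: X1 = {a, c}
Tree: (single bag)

A tree decomposition must satisfy three properties: every vertex lies in some bag; for every edge, both endpoints lie together in some bag; and for every vertex, the bags containing it form a connected subtree. Here vertex b appears in no bag, so the decomposition is invalid.

No — vertex b appears in no bag.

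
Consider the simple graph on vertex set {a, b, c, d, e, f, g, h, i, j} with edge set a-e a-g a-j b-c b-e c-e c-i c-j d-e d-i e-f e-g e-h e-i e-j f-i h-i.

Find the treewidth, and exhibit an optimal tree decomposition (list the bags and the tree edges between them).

The largest bag has 3 vertices, giving width 2; this decomposition certifies tw(G) ≤ 2. On the other hand G contains the 3-clique {a, e, g}. A clique must lie in a single bag of any decomposition, so no decomposition can have width below 2. The upper and lower bounds meet at 2, so that is the treewidth.

Treewidth 2.
One such decomposition:
Bags: B1 = {c, e, j}  B2 = {c, e, i}  B3 = {a, e, j}  B4 = {d, e, i}  B5 = {e, h, i}  B6 = {e, f, i}  B7 = {b, c, e}  B8 = {a, e, g}
Tree: B1–B2, B1–B3, B2–B4, B2–B5, B5–B6, B1–B7, B3–B8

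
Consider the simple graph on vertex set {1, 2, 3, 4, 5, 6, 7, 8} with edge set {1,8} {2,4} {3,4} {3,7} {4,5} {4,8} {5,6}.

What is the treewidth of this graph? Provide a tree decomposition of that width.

Treewidth 1.
One such decomposition:
Bags: B1 = {2, 4}  B2 = {3, 4}  B3 = {4, 8}  B4 = {1, 8}  B5 = {4, 5}  B6 = {3, 7}  B7 = {5, 6}
Tree: B1–B2, B2–B3, B3–B4, B3–B5, B2–B6, B5–B7

The largest bag has 2 vertices, giving width 1; this decomposition certifies tw(G) ≤ 1. G has an edge, so its treewidth is at least 1. Hence tw(G) = 1 exactly.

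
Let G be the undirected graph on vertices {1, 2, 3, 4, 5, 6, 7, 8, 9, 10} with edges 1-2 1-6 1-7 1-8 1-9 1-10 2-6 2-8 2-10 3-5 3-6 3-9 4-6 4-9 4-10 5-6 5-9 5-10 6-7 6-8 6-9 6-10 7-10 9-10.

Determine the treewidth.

3

A width-3 tree decomposition is:
Bags: B1 = {1, 6, 9, 10}  B2 = {1, 2, 6, 10}  B3 = {5, 6, 9, 10}  B4 = {3, 5, 6, 9}  B5 = {1, 6, 7, 10}  B6 = {4, 6, 9, 10}  B7 = {1, 2, 6, 8}
Tree: B1–B2, B1–B3, B3–B4, B2–B5, B1–B6, B2–B7
The largest bag has 4 vertices, giving width 3; this decomposition certifies tw(G) ≤ 3. For the lower bound, the 4 vertices {1, 2, 6, 8} are pairwise adjacent, and any tree decomposition puts a clique entirely inside one bag — forcing width ≥ 3. The upper and lower bounds meet at 3, so that is the treewidth.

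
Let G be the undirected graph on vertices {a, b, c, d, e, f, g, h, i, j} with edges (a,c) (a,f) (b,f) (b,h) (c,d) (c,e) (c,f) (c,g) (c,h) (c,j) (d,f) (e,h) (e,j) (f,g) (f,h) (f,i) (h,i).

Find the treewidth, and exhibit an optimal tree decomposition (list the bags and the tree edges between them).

Every bag has size at most 3, so the width is 3 − 1 = 2 and tw(G) ≤ 2. Conversely, {c, e, j} is a clique of size 3, and the vertices of any clique must share a bag in every tree decomposition; so some bag has ≥ 3 vertices and tw(G) ≥ 2. Combining the bounds, tw(G) = 2.

Treewidth 2.
One such decomposition:
Bags: B1 = {c, f, h}  B2 = {f, h, i}  B3 = {b, f, h}  B4 = {c, e, h}  B5 = {a, c, f}  B6 = {c, d, f}  B7 = {c, f, g}  B8 = {c, e, j}
Tree: B1–B2, B1–B3, B1–B4, B1–B5, B1–B6, B6–B7, B4–B8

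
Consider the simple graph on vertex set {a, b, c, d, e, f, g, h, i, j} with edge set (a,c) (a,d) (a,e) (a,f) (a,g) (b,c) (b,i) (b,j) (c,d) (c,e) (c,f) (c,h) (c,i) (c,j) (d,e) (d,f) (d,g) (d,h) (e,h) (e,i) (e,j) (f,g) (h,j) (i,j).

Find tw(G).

A width-3 tree decomposition is:
Bags: B1 = {c, e, h, j}  B2 = {c, d, e, h}  B3 = {c, e, i, j}  B4 = {b, c, i, j}  B5 = {a, c, d, e}  B6 = {a, c, d, f}  B7 = {a, d, f, g}
Tree: B1–B2, B1–B3, B3–B4, B2–B5, B5–B6, B6–B7
Each bag holds 4 vertices, so the decomposition has width 3, which upper-bounds the treewidth. On the other hand G contains the 4-clique {a, d, f, g}. A clique must lie in a single bag of any decomposition, so no decomposition can have width below 3. Therefore the treewidth is 3.

3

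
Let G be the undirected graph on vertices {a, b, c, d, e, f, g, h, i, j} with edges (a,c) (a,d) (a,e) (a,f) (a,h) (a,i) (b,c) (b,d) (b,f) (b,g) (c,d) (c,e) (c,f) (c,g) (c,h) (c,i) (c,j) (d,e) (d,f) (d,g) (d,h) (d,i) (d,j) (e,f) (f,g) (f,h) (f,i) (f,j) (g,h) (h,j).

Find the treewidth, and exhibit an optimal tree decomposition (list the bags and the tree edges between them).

Treewidth 4.
One such decomposition:
Bags: B1 = {a, c, d, f, h}  B2 = {a, c, d, f, i}  B3 = {c, d, f, h, j}  B4 = {c, d, f, g, h}  B5 = {a, c, d, e, f}  B6 = {b, c, d, f, g}
Tree: B1–B2, B1–B3, B3–B4, B1–B5, B4–B6

The largest bag has 5 vertices, giving width 4; this decomposition certifies tw(G) ≤ 4. Conversely, {a, c, d, e, f} is a clique of size 5, and the vertices of any clique must share a bag in every tree decomposition; so some bag has ≥ 5 vertices and tw(G) ≥ 4. Hence tw(G) = 4 exactly.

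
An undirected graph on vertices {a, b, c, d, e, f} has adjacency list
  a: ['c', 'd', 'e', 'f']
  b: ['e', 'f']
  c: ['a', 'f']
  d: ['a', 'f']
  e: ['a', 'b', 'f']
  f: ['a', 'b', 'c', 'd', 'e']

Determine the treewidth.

A width-2 tree decomposition is:
Bags: B1 = {a, e, f}  B2 = {a, c, f}  B3 = {b, e, f}  B4 = {a, d, f}
Tree: B1–B2, B1–B3, B2–B4
Every bag has size at most 3, so the width is 3 − 1 = 2 and tw(G) ≤ 2. Conversely, {a, d, f} is a clique of size 3, and the vertices of any clique must share a bag in every tree decomposition; so some bag has ≥ 3 vertices and tw(G) ≥ 2. Combining the bounds, tw(G) = 2.

2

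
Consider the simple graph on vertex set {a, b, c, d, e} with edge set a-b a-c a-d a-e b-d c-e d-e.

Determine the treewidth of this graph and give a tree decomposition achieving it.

Treewidth 2.
One such decomposition:
Bags: B1 = {a, b, d}  B2 = {a, d, e}  B3 = {a, c, e}
Tree: B1–B2, B2–B3

Each bag holds 3 vertices, so the decomposition has width 2, which upper-bounds the treewidth. Conversely, {a, d, e} is a clique of size 3, and the vertices of any clique must share a bag in every tree decomposition; so some bag has ≥ 3 vertices and tw(G) ≥ 2. Combining the bounds, tw(G) = 2.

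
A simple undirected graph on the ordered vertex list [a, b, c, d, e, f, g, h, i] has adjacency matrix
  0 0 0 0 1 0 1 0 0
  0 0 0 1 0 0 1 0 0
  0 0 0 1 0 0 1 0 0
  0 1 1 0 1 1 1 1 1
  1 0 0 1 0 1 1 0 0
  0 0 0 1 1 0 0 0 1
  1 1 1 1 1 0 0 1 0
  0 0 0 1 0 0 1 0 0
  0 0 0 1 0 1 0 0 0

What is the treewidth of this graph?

A width-2 tree decomposition is:
Bags: B1 = {d, e, g}  B2 = {d, g, h}  B3 = {b, d, g}  B4 = {a, e, g}  B5 = {d, e, f}  B6 = {c, d, g}  B7 = {d, f, i}
Tree: B1–B2, B1–B3, B1–B4, B1–B5, B1–B6, B5–B7
Every bag has size at most 3, so the width is 3 − 1 = 2 and tw(G) ≤ 2. Conversely, {d, e, g} is a clique of size 3, and the vertices of any clique must share a bag in every tree decomposition; so some bag has ≥ 3 vertices and tw(G) ≥ 2. Hence tw(G) = 2 exactly.

2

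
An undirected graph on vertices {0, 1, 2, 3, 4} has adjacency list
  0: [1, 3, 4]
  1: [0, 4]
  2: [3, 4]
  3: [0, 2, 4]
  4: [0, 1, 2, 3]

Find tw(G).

A width-2 tree decomposition is:
Bags: B1 = {2, 3, 4}  B2 = {0, 3, 4}  B3 = {0, 1, 4}
Tree: B1–B2, B2–B3
Every bag has size at most 3, so the width is 3 − 1 = 2 and tw(G) ≤ 2. For the lower bound, the 3 vertices {0, 1, 4} are pairwise adjacent, and any tree decomposition puts a clique entirely inside one bag — forcing width ≥ 2. Combining the bounds, tw(G) = 2.

2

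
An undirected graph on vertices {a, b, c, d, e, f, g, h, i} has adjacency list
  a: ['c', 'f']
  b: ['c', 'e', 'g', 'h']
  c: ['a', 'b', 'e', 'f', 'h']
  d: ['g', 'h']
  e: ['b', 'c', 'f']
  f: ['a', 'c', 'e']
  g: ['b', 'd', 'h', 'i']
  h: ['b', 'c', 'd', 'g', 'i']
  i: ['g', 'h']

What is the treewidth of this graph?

A width-2 tree decomposition is:
Bags: B1 = {b, c, h}  B2 = {b, g, h}  B3 = {d, g, h}  B4 = {g, h, i}  B5 = {b, c, e}  B6 = {c, e, f}  B7 = {a, c, f}
Tree: B1–B2, B2–B3, B3–B4, B1–B5, B5–B6, B6–B7
Each bag holds 3 vertices, so the decomposition has width 2, which upper-bounds the treewidth. Conversely, {a, c, f} is a clique of size 3, and the vertices of any clique must share a bag in every tree decomposition; so some bag has ≥ 3 vertices and tw(G) ≥ 2. Combining the bounds, tw(G) = 2.

2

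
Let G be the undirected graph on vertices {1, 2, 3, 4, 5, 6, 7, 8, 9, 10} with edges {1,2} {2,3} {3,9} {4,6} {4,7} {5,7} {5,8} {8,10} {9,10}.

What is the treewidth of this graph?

1

A width-1 tree decomposition is:
Bags: B1 = {4, 6}  B2 = {4, 7}  B3 = {5, 7}  B4 = {5, 8}  B5 = {8, 10}  B6 = {9, 10}  B7 = {3, 9}  B8 = {2, 3}  B9 = {1, 2}
Tree: B1–B2, B2–B3, B3–B4, B4–B5, B5–B6, B6–B7, B7–B8, B8–B9
Every bag has size at most 2, so the width is 2 − 1 = 1 and tw(G) ≤ 1. G has an edge, so its treewidth is at least 1. Therefore the treewidth is 1.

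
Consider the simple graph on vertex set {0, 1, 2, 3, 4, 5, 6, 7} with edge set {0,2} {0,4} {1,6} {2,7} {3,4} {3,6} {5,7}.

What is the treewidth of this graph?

A width-1 tree decomposition is:
Bags: B1 = {5, 7}  B2 = {2, 7}  B3 = {0, 2}  B4 = {0, 4}  B5 = {3, 4}  B6 = {3, 6}  B7 = {1, 6}
Tree: B1–B2, B2–B3, B3–B4, B4–B5, B5–B6, B6–B7
Every bag has size at most 2, so the width is 2 − 1 = 1 and tw(G) ≤ 1. Since G has at least one edge (e.g. 5–7), it is not an edgeless graph, so tw(G) ≥ 1. Combining the bounds, tw(G) = 1.

1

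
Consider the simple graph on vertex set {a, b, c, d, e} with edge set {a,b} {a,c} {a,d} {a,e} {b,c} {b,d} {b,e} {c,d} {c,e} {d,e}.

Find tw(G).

A width-4 tree decomposition is:
Bags: B1 = {a, b, c, d, e}
Tree: (single bag)
A single bag containing all 5 vertices is trivially a valid decomposition of width 4. On the other hand G contains the 5-clique {a, b, c, d, e}. A clique must lie in a single bag of any decomposition, so no decomposition can have width below 4. Hence tw(G) = 4 exactly.

4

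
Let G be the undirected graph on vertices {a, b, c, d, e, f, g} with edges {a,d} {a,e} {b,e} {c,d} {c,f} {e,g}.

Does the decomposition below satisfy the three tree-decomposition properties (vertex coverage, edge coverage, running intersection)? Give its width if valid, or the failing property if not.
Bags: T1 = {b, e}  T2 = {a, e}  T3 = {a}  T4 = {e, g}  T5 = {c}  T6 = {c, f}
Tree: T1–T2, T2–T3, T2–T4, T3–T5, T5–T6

A tree decomposition must satisfy three properties: every vertex lies in some bag; for every edge, both endpoints lie together in some bag; and for every vertex, the bags containing it form a connected subtree. Here vertex d appears in no bag, so the decomposition is invalid.

No — vertex d appears in no bag.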